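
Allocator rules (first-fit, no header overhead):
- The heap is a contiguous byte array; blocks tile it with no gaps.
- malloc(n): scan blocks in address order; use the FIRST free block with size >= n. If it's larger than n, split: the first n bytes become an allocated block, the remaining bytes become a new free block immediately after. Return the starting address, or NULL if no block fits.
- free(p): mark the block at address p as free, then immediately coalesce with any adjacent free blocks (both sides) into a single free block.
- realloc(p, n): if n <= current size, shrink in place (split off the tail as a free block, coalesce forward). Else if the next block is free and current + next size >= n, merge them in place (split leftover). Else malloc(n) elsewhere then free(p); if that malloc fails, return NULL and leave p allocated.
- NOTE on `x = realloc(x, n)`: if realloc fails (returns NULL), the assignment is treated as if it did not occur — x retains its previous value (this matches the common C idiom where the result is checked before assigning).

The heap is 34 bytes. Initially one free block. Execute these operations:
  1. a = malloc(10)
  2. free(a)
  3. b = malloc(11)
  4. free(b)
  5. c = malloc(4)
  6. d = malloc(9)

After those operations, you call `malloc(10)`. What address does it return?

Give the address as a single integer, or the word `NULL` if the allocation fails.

Op 1: a = malloc(10) -> a = 0; heap: [0-9 ALLOC][10-33 FREE]
Op 2: free(a) -> (freed a); heap: [0-33 FREE]
Op 3: b = malloc(11) -> b = 0; heap: [0-10 ALLOC][11-33 FREE]
Op 4: free(b) -> (freed b); heap: [0-33 FREE]
Op 5: c = malloc(4) -> c = 0; heap: [0-3 ALLOC][4-33 FREE]
Op 6: d = malloc(9) -> d = 4; heap: [0-3 ALLOC][4-12 ALLOC][13-33 FREE]
malloc(10): first-fit scan over [0-3 ALLOC][4-12 ALLOC][13-33 FREE] -> 13

Answer: 13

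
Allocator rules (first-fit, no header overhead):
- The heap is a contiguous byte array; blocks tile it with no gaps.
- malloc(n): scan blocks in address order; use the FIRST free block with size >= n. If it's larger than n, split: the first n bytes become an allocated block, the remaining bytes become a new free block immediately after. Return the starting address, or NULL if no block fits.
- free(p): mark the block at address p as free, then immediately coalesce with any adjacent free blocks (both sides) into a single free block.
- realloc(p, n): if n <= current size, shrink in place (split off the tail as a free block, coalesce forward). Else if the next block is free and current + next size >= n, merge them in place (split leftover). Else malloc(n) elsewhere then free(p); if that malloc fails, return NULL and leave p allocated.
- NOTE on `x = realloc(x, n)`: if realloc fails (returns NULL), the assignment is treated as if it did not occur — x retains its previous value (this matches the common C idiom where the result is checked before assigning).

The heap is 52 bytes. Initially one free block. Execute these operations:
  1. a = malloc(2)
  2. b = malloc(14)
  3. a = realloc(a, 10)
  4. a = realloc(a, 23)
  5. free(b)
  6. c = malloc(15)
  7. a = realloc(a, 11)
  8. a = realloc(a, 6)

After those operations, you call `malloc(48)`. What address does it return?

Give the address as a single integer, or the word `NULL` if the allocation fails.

Answer: NULL

Derivation:
Op 1: a = malloc(2) -> a = 0; heap: [0-1 ALLOC][2-51 FREE]
Op 2: b = malloc(14) -> b = 2; heap: [0-1 ALLOC][2-15 ALLOC][16-51 FREE]
Op 3: a = realloc(a, 10) -> a = 16; heap: [0-1 FREE][2-15 ALLOC][16-25 ALLOC][26-51 FREE]
Op 4: a = realloc(a, 23) -> a = 16; heap: [0-1 FREE][2-15 ALLOC][16-38 ALLOC][39-51 FREE]
Op 5: free(b) -> (freed b); heap: [0-15 FREE][16-38 ALLOC][39-51 FREE]
Op 6: c = malloc(15) -> c = 0; heap: [0-14 ALLOC][15-15 FREE][16-38 ALLOC][39-51 FREE]
Op 7: a = realloc(a, 11) -> a = 16; heap: [0-14 ALLOC][15-15 FREE][16-26 ALLOC][27-51 FREE]
Op 8: a = realloc(a, 6) -> a = 16; heap: [0-14 ALLOC][15-15 FREE][16-21 ALLOC][22-51 FREE]
malloc(48): first-fit scan over [0-14 ALLOC][15-15 FREE][16-21 ALLOC][22-51 FREE] -> NULL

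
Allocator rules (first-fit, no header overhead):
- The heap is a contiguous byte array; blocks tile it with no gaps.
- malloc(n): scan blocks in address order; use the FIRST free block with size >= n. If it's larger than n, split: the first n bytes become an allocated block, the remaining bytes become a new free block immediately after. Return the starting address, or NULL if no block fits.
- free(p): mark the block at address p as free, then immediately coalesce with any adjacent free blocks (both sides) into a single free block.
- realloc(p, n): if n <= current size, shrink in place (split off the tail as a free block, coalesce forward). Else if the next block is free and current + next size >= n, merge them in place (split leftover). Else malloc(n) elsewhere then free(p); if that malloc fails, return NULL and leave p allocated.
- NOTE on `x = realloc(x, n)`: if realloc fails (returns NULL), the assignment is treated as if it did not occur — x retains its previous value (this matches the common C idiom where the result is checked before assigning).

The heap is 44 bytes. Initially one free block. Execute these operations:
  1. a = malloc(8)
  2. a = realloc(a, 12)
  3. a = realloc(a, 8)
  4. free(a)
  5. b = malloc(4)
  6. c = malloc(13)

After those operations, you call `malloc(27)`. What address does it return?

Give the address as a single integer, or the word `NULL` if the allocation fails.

Op 1: a = malloc(8) -> a = 0; heap: [0-7 ALLOC][8-43 FREE]
Op 2: a = realloc(a, 12) -> a = 0; heap: [0-11 ALLOC][12-43 FREE]
Op 3: a = realloc(a, 8) -> a = 0; heap: [0-7 ALLOC][8-43 FREE]
Op 4: free(a) -> (freed a); heap: [0-43 FREE]
Op 5: b = malloc(4) -> b = 0; heap: [0-3 ALLOC][4-43 FREE]
Op 6: c = malloc(13) -> c = 4; heap: [0-3 ALLOC][4-16 ALLOC][17-43 FREE]
malloc(27): first-fit scan over [0-3 ALLOC][4-16 ALLOC][17-43 FREE] -> 17

Answer: 17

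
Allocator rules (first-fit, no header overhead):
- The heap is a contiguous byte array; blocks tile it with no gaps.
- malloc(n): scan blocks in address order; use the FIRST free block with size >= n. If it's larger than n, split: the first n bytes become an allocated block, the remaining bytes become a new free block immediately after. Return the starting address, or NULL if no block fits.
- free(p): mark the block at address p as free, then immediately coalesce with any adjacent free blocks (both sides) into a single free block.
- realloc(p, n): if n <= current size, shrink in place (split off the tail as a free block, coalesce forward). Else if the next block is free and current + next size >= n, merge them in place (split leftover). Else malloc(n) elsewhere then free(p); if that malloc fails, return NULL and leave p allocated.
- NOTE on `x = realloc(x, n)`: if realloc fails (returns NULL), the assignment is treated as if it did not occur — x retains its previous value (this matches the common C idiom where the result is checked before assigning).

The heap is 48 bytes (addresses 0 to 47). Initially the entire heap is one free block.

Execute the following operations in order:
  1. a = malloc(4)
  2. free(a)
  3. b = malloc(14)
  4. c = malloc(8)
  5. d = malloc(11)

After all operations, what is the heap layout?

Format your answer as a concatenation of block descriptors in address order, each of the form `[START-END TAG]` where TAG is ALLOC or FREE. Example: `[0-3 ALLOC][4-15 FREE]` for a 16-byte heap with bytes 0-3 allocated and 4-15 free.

Op 1: a = malloc(4) -> a = 0; heap: [0-3 ALLOC][4-47 FREE]
Op 2: free(a) -> (freed a); heap: [0-47 FREE]
Op 3: b = malloc(14) -> b = 0; heap: [0-13 ALLOC][14-47 FREE]
Op 4: c = malloc(8) -> c = 14; heap: [0-13 ALLOC][14-21 ALLOC][22-47 FREE]
Op 5: d = malloc(11) -> d = 22; heap: [0-13 ALLOC][14-21 ALLOC][22-32 ALLOC][33-47 FREE]

Answer: [0-13 ALLOC][14-21 ALLOC][22-32 ALLOC][33-47 FREE]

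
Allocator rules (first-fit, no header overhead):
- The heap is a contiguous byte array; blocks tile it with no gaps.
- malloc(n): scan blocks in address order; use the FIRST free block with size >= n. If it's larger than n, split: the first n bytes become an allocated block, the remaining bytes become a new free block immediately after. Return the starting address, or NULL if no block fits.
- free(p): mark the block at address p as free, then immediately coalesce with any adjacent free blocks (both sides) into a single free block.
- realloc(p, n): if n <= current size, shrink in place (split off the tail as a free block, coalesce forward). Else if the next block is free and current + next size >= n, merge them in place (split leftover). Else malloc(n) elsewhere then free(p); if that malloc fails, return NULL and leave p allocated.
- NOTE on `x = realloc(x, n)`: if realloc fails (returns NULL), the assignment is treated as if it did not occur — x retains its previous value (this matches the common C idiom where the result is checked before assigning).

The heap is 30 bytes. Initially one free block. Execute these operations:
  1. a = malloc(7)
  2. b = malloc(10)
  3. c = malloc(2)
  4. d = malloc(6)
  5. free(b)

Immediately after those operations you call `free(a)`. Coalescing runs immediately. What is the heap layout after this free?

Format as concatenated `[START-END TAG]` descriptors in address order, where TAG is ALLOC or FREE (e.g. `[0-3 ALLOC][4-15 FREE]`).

Answer: [0-16 FREE][17-18 ALLOC][19-24 ALLOC][25-29 FREE]

Derivation:
Op 1: a = malloc(7) -> a = 0; heap: [0-6 ALLOC][7-29 FREE]
Op 2: b = malloc(10) -> b = 7; heap: [0-6 ALLOC][7-16 ALLOC][17-29 FREE]
Op 3: c = malloc(2) -> c = 17; heap: [0-6 ALLOC][7-16 ALLOC][17-18 ALLOC][19-29 FREE]
Op 4: d = malloc(6) -> d = 19; heap: [0-6 ALLOC][7-16 ALLOC][17-18 ALLOC][19-24 ALLOC][25-29 FREE]
Op 5: free(b) -> (freed b); heap: [0-6 ALLOC][7-16 FREE][17-18 ALLOC][19-24 ALLOC][25-29 FREE]
free(a): a = 0 -> block [0-6 ALLOC]; mark free, coalesce with adjacent free neighbors -> [0-16 FREE][17-18 ALLOC][19-24 ALLOC][25-29 FREE]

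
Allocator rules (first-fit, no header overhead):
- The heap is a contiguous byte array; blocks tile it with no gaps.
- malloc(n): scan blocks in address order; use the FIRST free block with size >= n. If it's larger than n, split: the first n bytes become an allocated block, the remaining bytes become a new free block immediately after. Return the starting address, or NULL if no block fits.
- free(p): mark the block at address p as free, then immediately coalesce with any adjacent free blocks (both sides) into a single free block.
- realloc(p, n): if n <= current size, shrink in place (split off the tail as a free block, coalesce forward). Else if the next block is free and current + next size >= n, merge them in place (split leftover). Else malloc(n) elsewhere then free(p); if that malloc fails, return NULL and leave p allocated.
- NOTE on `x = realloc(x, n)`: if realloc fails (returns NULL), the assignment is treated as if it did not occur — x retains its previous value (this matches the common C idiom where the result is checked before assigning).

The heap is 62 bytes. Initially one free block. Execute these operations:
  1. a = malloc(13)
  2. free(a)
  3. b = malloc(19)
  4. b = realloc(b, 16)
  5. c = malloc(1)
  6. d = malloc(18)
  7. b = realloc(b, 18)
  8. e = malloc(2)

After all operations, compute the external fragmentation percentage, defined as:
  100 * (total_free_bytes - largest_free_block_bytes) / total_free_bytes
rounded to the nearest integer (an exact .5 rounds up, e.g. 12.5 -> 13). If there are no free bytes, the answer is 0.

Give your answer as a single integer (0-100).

Answer: 39

Derivation:
Op 1: a = malloc(13) -> a = 0; heap: [0-12 ALLOC][13-61 FREE]
Op 2: free(a) -> (freed a); heap: [0-61 FREE]
Op 3: b = malloc(19) -> b = 0; heap: [0-18 ALLOC][19-61 FREE]
Op 4: b = realloc(b, 16) -> b = 0; heap: [0-15 ALLOC][16-61 FREE]
Op 5: c = malloc(1) -> c = 16; heap: [0-15 ALLOC][16-16 ALLOC][17-61 FREE]
Op 6: d = malloc(18) -> d = 17; heap: [0-15 ALLOC][16-16 ALLOC][17-34 ALLOC][35-61 FREE]
Op 7: b = realloc(b, 18) -> b = 35; heap: [0-15 FREE][16-16 ALLOC][17-34 ALLOC][35-52 ALLOC][53-61 FREE]
Op 8: e = malloc(2) -> e = 0; heap: [0-1 ALLOC][2-15 FREE][16-16 ALLOC][17-34 ALLOC][35-52 ALLOC][53-61 FREE]
Free blocks: [14 9] total_free=23 largest=14 -> 100*(23-14)/23 = 900/23 ≈ 39.130 -> rounds to 39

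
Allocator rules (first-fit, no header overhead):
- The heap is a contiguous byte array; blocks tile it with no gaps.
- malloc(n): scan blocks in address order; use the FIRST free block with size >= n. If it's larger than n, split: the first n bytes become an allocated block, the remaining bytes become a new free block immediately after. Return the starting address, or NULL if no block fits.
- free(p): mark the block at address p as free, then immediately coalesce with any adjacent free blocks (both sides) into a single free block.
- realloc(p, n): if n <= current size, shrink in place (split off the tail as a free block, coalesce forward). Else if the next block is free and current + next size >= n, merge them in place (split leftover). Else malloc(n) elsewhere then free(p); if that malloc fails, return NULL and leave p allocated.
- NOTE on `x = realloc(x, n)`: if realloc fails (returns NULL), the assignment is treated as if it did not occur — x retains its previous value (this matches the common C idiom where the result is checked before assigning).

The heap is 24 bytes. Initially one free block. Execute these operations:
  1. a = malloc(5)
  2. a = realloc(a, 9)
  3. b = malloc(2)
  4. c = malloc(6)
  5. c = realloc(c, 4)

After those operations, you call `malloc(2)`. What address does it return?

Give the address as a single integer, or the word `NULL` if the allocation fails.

Answer: 15

Derivation:
Op 1: a = malloc(5) -> a = 0; heap: [0-4 ALLOC][5-23 FREE]
Op 2: a = realloc(a, 9) -> a = 0; heap: [0-8 ALLOC][9-23 FREE]
Op 3: b = malloc(2) -> b = 9; heap: [0-8 ALLOC][9-10 ALLOC][11-23 FREE]
Op 4: c = malloc(6) -> c = 11; heap: [0-8 ALLOC][9-10 ALLOC][11-16 ALLOC][17-23 FREE]
Op 5: c = realloc(c, 4) -> c = 11; heap: [0-8 ALLOC][9-10 ALLOC][11-14 ALLOC][15-23 FREE]
malloc(2): first-fit scan over [0-8 ALLOC][9-10 ALLOC][11-14 ALLOC][15-23 FREE] -> 15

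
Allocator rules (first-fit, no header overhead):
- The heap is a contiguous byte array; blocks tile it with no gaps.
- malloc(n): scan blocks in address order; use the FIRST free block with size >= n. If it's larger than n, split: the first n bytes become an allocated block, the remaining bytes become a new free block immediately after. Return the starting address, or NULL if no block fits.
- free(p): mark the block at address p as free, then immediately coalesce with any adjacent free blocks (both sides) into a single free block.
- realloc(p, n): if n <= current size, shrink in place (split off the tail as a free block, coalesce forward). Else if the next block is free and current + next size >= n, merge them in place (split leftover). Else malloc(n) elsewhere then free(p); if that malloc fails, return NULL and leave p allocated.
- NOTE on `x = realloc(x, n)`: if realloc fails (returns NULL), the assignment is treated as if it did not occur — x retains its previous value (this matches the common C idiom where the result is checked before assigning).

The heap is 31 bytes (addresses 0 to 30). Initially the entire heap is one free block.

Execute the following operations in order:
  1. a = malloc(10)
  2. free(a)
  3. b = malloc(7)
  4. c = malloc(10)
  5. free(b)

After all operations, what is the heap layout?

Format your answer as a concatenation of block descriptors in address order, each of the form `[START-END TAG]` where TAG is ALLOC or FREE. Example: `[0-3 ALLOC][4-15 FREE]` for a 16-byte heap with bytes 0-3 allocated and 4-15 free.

Op 1: a = malloc(10) -> a = 0; heap: [0-9 ALLOC][10-30 FREE]
Op 2: free(a) -> (freed a); heap: [0-30 FREE]
Op 3: b = malloc(7) -> b = 0; heap: [0-6 ALLOC][7-30 FREE]
Op 4: c = malloc(10) -> c = 7; heap: [0-6 ALLOC][7-16 ALLOC][17-30 FREE]
Op 5: free(b) -> (freed b); heap: [0-6 FREE][7-16 ALLOC][17-30 FREE]

Answer: [0-6 FREE][7-16 ALLOC][17-30 FREE]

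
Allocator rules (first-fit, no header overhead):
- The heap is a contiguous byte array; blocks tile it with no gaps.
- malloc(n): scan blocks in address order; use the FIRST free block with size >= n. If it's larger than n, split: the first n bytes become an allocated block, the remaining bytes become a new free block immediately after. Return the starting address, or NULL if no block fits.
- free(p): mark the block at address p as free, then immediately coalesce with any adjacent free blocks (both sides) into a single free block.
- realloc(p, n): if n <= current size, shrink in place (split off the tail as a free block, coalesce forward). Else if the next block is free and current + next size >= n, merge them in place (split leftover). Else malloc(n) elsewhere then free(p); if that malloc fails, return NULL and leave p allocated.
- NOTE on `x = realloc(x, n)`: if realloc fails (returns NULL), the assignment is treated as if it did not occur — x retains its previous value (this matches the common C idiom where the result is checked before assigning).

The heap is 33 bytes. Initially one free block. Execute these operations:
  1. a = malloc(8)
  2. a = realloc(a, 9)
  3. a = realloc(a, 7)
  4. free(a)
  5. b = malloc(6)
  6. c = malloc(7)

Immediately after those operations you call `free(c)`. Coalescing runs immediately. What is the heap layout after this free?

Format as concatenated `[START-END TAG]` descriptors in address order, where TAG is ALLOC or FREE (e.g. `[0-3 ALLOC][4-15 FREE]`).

Op 1: a = malloc(8) -> a = 0; heap: [0-7 ALLOC][8-32 FREE]
Op 2: a = realloc(a, 9) -> a = 0; heap: [0-8 ALLOC][9-32 FREE]
Op 3: a = realloc(a, 7) -> a = 0; heap: [0-6 ALLOC][7-32 FREE]
Op 4: free(a) -> (freed a); heap: [0-32 FREE]
Op 5: b = malloc(6) -> b = 0; heap: [0-5 ALLOC][6-32 FREE]
Op 6: c = malloc(7) -> c = 6; heap: [0-5 ALLOC][6-12 ALLOC][13-32 FREE]
free(c): c = 6 -> block [6-12 ALLOC]; mark free, coalesce with adjacent free neighbors -> [0-5 ALLOC][6-32 FREE]

Answer: [0-5 ALLOC][6-32 FREE]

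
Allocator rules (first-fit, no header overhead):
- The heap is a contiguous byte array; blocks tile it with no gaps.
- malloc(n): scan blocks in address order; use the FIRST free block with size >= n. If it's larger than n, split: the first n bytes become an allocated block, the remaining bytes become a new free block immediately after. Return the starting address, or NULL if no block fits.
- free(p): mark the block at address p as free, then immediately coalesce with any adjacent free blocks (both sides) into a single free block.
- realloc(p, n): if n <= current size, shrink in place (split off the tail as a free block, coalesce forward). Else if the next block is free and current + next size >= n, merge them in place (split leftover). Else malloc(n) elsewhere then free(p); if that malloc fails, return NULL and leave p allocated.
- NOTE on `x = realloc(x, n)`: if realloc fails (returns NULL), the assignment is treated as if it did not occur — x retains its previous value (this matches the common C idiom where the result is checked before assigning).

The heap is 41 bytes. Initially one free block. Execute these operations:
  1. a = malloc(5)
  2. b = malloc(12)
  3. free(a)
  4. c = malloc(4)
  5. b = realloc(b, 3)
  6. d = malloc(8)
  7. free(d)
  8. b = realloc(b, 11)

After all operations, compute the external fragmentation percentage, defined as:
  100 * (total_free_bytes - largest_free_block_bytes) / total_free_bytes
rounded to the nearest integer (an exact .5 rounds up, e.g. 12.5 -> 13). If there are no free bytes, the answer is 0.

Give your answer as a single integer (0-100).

Answer: 4

Derivation:
Op 1: a = malloc(5) -> a = 0; heap: [0-4 ALLOC][5-40 FREE]
Op 2: b = malloc(12) -> b = 5; heap: [0-4 ALLOC][5-16 ALLOC][17-40 FREE]
Op 3: free(a) -> (freed a); heap: [0-4 FREE][5-16 ALLOC][17-40 FREE]
Op 4: c = malloc(4) -> c = 0; heap: [0-3 ALLOC][4-4 FREE][5-16 ALLOC][17-40 FREE]
Op 5: b = realloc(b, 3) -> b = 5; heap: [0-3 ALLOC][4-4 FREE][5-7 ALLOC][8-40 FREE]
Op 6: d = malloc(8) -> d = 8; heap: [0-3 ALLOC][4-4 FREE][5-7 ALLOC][8-15 ALLOC][16-40 FREE]
Op 7: free(d) -> (freed d); heap: [0-3 ALLOC][4-4 FREE][5-7 ALLOC][8-40 FREE]
Op 8: b = realloc(b, 11) -> b = 5; heap: [0-3 ALLOC][4-4 FREE][5-15 ALLOC][16-40 FREE]
Free blocks: [1 25] total_free=26 largest=25 -> 100*(26-25)/26 = 100/26 ≈ 3.846 -> rounds to 4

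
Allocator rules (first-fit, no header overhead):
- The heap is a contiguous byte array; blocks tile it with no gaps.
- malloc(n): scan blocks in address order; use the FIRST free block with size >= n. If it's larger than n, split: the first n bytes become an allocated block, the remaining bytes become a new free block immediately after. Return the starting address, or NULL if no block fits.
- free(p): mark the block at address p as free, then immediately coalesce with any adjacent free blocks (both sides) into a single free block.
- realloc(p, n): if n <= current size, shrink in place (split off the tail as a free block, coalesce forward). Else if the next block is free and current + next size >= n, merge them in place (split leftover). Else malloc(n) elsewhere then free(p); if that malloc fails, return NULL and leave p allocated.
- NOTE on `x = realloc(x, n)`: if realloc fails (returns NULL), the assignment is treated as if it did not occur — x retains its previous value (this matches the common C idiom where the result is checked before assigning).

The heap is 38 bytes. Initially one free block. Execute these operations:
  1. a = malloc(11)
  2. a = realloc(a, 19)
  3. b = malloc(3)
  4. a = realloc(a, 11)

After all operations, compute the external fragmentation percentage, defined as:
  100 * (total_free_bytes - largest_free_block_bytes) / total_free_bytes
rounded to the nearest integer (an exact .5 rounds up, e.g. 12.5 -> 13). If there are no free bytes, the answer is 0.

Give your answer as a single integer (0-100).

Answer: 33

Derivation:
Op 1: a = malloc(11) -> a = 0; heap: [0-10 ALLOC][11-37 FREE]
Op 2: a = realloc(a, 19) -> a = 0; heap: [0-18 ALLOC][19-37 FREE]
Op 3: b = malloc(3) -> b = 19; heap: [0-18 ALLOC][19-21 ALLOC][22-37 FREE]
Op 4: a = realloc(a, 11) -> a = 0; heap: [0-10 ALLOC][11-18 FREE][19-21 ALLOC][22-37 FREE]
Free blocks: [8 16] total_free=24 largest=16 -> 100*(24-16)/24 = 800/24 ≈ 33.333 -> rounds to 33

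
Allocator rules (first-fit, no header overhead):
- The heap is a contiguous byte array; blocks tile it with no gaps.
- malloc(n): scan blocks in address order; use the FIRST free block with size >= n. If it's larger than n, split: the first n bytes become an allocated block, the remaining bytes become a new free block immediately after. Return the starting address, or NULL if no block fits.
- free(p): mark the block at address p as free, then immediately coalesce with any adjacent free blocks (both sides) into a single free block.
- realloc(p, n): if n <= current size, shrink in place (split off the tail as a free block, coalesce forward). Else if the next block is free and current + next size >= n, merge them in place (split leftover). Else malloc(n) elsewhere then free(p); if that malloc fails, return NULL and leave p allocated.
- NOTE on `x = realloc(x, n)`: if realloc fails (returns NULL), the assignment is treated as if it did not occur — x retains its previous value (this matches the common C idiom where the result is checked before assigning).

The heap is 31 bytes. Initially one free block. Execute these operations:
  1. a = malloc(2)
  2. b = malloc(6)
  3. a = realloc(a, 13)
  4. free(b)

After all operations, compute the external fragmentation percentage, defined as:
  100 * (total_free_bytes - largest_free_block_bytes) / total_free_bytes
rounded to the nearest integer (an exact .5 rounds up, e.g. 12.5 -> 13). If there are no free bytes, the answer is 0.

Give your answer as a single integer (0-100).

Op 1: a = malloc(2) -> a = 0; heap: [0-1 ALLOC][2-30 FREE]
Op 2: b = malloc(6) -> b = 2; heap: [0-1 ALLOC][2-7 ALLOC][8-30 FREE]
Op 3: a = realloc(a, 13) -> a = 8; heap: [0-1 FREE][2-7 ALLOC][8-20 ALLOC][21-30 FREE]
Op 4: free(b) -> (freed b); heap: [0-7 FREE][8-20 ALLOC][21-30 FREE]
Free blocks: [8 10] total_free=18 largest=10 -> 100*(18-10)/18 = 800/18 ≈ 44.444 -> rounds to 44

Answer: 44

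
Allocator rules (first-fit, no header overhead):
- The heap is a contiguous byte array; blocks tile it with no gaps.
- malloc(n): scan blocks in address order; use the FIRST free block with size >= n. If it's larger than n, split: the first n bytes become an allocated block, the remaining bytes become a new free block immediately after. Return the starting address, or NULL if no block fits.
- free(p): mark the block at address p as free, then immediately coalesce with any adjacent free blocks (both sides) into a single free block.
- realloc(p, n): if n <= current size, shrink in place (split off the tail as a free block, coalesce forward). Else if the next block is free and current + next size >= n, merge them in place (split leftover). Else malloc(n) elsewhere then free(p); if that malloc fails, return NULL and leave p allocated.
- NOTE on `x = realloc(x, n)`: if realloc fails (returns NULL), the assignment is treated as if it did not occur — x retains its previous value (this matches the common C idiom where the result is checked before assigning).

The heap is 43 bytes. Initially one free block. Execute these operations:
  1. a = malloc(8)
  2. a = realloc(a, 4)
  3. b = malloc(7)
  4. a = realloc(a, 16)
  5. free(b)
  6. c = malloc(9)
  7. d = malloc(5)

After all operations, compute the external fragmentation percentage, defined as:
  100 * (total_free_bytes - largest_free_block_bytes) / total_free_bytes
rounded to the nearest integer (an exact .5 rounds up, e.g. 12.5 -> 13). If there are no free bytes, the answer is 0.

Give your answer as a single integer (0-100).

Op 1: a = malloc(8) -> a = 0; heap: [0-7 ALLOC][8-42 FREE]
Op 2: a = realloc(a, 4) -> a = 0; heap: [0-3 ALLOC][4-42 FREE]
Op 3: b = malloc(7) -> b = 4; heap: [0-3 ALLOC][4-10 ALLOC][11-42 FREE]
Op 4: a = realloc(a, 16) -> a = 11; heap: [0-3 FREE][4-10 ALLOC][11-26 ALLOC][27-42 FREE]
Op 5: free(b) -> (freed b); heap: [0-10 FREE][11-26 ALLOC][27-42 FREE]
Op 6: c = malloc(9) -> c = 0; heap: [0-8 ALLOC][9-10 FREE][11-26 ALLOC][27-42 FREE]
Op 7: d = malloc(5) -> d = 27; heap: [0-8 ALLOC][9-10 FREE][11-26 ALLOC][27-31 ALLOC][32-42 FREE]
Free blocks: [2 11] total_free=13 largest=11 -> 100*(13-11)/13 = 200/13 ≈ 15.385 -> rounds to 15

Answer: 15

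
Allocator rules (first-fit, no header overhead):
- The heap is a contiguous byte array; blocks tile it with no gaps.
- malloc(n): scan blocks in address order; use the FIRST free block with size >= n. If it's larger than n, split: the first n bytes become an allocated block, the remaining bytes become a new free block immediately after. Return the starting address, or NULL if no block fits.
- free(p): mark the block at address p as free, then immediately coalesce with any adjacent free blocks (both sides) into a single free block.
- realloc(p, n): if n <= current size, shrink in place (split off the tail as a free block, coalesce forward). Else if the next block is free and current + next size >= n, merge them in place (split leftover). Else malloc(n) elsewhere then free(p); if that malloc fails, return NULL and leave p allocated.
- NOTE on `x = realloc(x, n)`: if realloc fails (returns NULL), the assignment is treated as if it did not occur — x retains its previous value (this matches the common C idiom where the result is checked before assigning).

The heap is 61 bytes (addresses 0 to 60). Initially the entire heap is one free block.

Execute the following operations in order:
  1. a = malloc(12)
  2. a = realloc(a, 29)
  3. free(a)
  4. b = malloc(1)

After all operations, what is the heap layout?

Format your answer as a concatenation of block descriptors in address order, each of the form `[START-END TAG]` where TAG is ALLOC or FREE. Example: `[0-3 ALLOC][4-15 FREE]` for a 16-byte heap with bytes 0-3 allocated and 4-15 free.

Op 1: a = malloc(12) -> a = 0; heap: [0-11 ALLOC][12-60 FREE]
Op 2: a = realloc(a, 29) -> a = 0; heap: [0-28 ALLOC][29-60 FREE]
Op 3: free(a) -> (freed a); heap: [0-60 FREE]
Op 4: b = malloc(1) -> b = 0; heap: [0-0 ALLOC][1-60 FREE]

Answer: [0-0 ALLOC][1-60 FREE]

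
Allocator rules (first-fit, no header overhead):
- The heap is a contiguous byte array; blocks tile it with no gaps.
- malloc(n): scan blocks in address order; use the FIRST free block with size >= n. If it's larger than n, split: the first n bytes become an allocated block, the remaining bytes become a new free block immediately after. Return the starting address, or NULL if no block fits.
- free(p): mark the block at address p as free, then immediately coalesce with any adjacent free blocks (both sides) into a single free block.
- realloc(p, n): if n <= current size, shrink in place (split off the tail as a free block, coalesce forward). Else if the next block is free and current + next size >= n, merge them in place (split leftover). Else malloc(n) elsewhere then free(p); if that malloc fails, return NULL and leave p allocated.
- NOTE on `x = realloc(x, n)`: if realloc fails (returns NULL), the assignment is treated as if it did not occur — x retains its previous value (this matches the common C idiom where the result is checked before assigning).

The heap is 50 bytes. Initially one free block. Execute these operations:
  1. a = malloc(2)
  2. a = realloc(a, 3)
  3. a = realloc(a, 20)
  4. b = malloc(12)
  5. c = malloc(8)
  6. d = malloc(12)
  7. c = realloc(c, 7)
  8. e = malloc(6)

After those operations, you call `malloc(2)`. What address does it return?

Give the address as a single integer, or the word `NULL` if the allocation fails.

Answer: 45

Derivation:
Op 1: a = malloc(2) -> a = 0; heap: [0-1 ALLOC][2-49 FREE]
Op 2: a = realloc(a, 3) -> a = 0; heap: [0-2 ALLOC][3-49 FREE]
Op 3: a = realloc(a, 20) -> a = 0; heap: [0-19 ALLOC][20-49 FREE]
Op 4: b = malloc(12) -> b = 20; heap: [0-19 ALLOC][20-31 ALLOC][32-49 FREE]
Op 5: c = malloc(8) -> c = 32; heap: [0-19 ALLOC][20-31 ALLOC][32-39 ALLOC][40-49 FREE]
Op 6: d = malloc(12) -> d = NULL; heap: [0-19 ALLOC][20-31 ALLOC][32-39 ALLOC][40-49 FREE]
Op 7: c = realloc(c, 7) -> c = 32; heap: [0-19 ALLOC][20-31 ALLOC][32-38 ALLOC][39-49 FREE]
Op 8: e = malloc(6) -> e = 39; heap: [0-19 ALLOC][20-31 ALLOC][32-38 ALLOC][39-44 ALLOC][45-49 FREE]
malloc(2): first-fit scan over [0-19 ALLOC][20-31 ALLOC][32-38 ALLOC][39-44 ALLOC][45-49 FREE] -> 45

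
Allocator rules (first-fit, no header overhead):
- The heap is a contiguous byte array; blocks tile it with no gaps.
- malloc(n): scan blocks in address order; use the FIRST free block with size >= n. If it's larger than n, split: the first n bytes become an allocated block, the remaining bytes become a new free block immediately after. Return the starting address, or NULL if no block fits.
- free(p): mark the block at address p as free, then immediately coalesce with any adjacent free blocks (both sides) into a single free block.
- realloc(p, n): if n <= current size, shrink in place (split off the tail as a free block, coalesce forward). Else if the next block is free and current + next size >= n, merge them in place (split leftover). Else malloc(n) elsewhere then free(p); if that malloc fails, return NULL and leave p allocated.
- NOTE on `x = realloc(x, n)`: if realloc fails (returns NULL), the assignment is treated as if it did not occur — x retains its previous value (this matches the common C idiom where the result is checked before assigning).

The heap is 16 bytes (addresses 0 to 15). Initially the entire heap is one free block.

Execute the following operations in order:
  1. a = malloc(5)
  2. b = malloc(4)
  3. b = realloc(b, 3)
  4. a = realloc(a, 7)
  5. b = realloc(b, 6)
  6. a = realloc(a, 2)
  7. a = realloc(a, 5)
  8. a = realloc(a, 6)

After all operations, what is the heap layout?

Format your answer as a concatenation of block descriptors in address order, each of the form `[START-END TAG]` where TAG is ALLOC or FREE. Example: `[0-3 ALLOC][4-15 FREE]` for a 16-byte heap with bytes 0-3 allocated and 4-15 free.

Op 1: a = malloc(5) -> a = 0; heap: [0-4 ALLOC][5-15 FREE]
Op 2: b = malloc(4) -> b = 5; heap: [0-4 ALLOC][5-8 ALLOC][9-15 FREE]
Op 3: b = realloc(b, 3) -> b = 5; heap: [0-4 ALLOC][5-7 ALLOC][8-15 FREE]
Op 4: a = realloc(a, 7) -> a = 8; heap: [0-4 FREE][5-7 ALLOC][8-14 ALLOC][15-15 FREE]
Op 5: b = realloc(b, 6) -> NULL (b unchanged); heap: [0-4 FREE][5-7 ALLOC][8-14 ALLOC][15-15 FREE]
Op 6: a = realloc(a, 2) -> a = 8; heap: [0-4 FREE][5-7 ALLOC][8-9 ALLOC][10-15 FREE]
Op 7: a = realloc(a, 5) -> a = 8; heap: [0-4 FREE][5-7 ALLOC][8-12 ALLOC][13-15 FREE]
Op 8: a = realloc(a, 6) -> a = 8; heap: [0-4 FREE][5-7 ALLOC][8-13 ALLOC][14-15 FREE]

Answer: [0-4 FREE][5-7 ALLOC][8-13 ALLOC][14-15 FREE]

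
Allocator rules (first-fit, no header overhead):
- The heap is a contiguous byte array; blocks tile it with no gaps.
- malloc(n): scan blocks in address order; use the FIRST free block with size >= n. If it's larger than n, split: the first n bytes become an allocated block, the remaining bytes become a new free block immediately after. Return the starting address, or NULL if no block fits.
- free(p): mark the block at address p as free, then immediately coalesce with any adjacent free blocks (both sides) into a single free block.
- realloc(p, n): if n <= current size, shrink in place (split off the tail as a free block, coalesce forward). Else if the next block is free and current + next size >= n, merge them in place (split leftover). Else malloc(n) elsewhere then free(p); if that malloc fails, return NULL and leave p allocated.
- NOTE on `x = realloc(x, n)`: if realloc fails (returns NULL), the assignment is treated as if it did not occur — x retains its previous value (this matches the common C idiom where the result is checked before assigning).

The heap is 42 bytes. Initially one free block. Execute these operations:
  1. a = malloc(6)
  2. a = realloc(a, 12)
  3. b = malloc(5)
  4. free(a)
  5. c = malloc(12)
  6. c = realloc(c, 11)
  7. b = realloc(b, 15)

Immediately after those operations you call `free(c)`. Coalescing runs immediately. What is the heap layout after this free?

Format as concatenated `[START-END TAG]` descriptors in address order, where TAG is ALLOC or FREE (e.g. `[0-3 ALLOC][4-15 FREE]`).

Answer: [0-11 FREE][12-26 ALLOC][27-41 FREE]

Derivation:
Op 1: a = malloc(6) -> a = 0; heap: [0-5 ALLOC][6-41 FREE]
Op 2: a = realloc(a, 12) -> a = 0; heap: [0-11 ALLOC][12-41 FREE]
Op 3: b = malloc(5) -> b = 12; heap: [0-11 ALLOC][12-16 ALLOC][17-41 FREE]
Op 4: free(a) -> (freed a); heap: [0-11 FREE][12-16 ALLOC][17-41 FREE]
Op 5: c = malloc(12) -> c = 0; heap: [0-11 ALLOC][12-16 ALLOC][17-41 FREE]
Op 6: c = realloc(c, 11) -> c = 0; heap: [0-10 ALLOC][11-11 FREE][12-16 ALLOC][17-41 FREE]
Op 7: b = realloc(b, 15) -> b = 12; heap: [0-10 ALLOC][11-11 FREE][12-26 ALLOC][27-41 FREE]
free(c): c = 0 -> block [0-10 ALLOC]; mark free, coalesce with adjacent free neighbors -> [0-11 FREE][12-26 ALLOC][27-41 FREE]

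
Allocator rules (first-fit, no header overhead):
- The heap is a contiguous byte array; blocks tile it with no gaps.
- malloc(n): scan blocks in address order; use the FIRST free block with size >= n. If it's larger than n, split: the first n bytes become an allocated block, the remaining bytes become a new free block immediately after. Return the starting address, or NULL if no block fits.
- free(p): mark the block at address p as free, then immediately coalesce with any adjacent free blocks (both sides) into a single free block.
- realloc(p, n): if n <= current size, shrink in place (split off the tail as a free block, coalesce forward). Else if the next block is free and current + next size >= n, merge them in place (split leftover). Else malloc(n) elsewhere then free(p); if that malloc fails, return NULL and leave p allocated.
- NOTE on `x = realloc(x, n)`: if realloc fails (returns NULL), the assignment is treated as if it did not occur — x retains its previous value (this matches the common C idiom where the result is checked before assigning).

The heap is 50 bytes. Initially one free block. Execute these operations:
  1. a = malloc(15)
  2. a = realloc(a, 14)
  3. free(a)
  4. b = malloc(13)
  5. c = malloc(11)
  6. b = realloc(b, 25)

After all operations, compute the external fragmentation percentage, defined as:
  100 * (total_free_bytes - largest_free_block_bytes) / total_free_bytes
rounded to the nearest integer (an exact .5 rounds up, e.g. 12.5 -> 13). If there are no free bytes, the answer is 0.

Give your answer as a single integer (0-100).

Op 1: a = malloc(15) -> a = 0; heap: [0-14 ALLOC][15-49 FREE]
Op 2: a = realloc(a, 14) -> a = 0; heap: [0-13 ALLOC][14-49 FREE]
Op 3: free(a) -> (freed a); heap: [0-49 FREE]
Op 4: b = malloc(13) -> b = 0; heap: [0-12 ALLOC][13-49 FREE]
Op 5: c = malloc(11) -> c = 13; heap: [0-12 ALLOC][13-23 ALLOC][24-49 FREE]
Op 6: b = realloc(b, 25) -> b = 24; heap: [0-12 FREE][13-23 ALLOC][24-48 ALLOC][49-49 FREE]
Free blocks: [13 1] total_free=14 largest=13 -> 100*(14-13)/14 = 100/14 ≈ 7.143 -> rounds to 7

Answer: 7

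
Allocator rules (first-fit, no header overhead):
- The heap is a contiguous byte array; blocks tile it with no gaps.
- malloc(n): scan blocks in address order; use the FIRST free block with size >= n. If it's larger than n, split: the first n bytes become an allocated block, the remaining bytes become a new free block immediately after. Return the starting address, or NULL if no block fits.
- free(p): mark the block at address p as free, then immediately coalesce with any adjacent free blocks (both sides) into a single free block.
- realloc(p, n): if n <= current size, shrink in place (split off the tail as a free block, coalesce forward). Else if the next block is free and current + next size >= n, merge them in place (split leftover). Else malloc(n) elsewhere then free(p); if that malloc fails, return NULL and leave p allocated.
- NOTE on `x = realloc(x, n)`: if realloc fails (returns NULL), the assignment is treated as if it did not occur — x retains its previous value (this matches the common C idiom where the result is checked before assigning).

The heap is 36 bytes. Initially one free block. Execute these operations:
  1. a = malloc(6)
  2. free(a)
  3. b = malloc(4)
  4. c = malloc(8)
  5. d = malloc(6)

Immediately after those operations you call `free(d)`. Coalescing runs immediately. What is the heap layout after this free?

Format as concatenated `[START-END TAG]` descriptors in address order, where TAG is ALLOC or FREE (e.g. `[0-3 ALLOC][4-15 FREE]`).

Op 1: a = malloc(6) -> a = 0; heap: [0-5 ALLOC][6-35 FREE]
Op 2: free(a) -> (freed a); heap: [0-35 FREE]
Op 3: b = malloc(4) -> b = 0; heap: [0-3 ALLOC][4-35 FREE]
Op 4: c = malloc(8) -> c = 4; heap: [0-3 ALLOC][4-11 ALLOC][12-35 FREE]
Op 5: d = malloc(6) -> d = 12; heap: [0-3 ALLOC][4-11 ALLOC][12-17 ALLOC][18-35 FREE]
free(d): d = 12 -> block [12-17 ALLOC]; mark free, coalesce with adjacent free neighbors -> [0-3 ALLOC][4-11 ALLOC][12-35 FREE]

Answer: [0-3 ALLOC][4-11 ALLOC][12-35 FREE]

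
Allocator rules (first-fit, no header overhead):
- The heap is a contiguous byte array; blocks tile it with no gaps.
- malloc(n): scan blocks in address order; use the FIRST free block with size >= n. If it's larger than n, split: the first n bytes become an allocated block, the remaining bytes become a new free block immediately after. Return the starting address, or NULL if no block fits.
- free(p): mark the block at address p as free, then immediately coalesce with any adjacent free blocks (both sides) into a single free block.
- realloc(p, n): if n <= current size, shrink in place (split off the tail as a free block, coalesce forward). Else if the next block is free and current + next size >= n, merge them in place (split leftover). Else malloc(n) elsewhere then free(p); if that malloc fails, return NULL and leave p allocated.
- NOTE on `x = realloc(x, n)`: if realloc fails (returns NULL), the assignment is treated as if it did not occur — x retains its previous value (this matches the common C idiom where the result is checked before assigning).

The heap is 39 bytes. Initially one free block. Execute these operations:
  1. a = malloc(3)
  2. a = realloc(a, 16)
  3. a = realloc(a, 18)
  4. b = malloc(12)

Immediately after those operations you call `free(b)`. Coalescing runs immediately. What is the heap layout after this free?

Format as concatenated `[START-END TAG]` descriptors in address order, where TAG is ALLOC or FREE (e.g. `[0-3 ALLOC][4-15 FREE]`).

Answer: [0-17 ALLOC][18-38 FREE]

Derivation:
Op 1: a = malloc(3) -> a = 0; heap: [0-2 ALLOC][3-38 FREE]
Op 2: a = realloc(a, 16) -> a = 0; heap: [0-15 ALLOC][16-38 FREE]
Op 3: a = realloc(a, 18) -> a = 0; heap: [0-17 ALLOC][18-38 FREE]
Op 4: b = malloc(12) -> b = 18; heap: [0-17 ALLOC][18-29 ALLOC][30-38 FREE]
free(b): b = 18 -> block [18-29 ALLOC]; mark free, coalesce with adjacent free neighbors -> [0-17 ALLOC][18-38 FREE]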